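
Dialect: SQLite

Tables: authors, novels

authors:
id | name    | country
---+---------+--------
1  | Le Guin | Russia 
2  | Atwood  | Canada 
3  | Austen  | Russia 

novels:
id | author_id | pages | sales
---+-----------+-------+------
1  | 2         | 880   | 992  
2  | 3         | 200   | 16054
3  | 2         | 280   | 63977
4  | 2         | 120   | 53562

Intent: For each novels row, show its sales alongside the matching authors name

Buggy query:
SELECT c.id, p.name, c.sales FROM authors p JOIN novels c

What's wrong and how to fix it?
Bug: Missing join condition: each novels row is matched to all authors rows instead of just its own

Fix: Specify the join condition linking the foreign key to the parent id

Corrected query:
SELECT c.id, p.name, c.sales FROM authors p JOIN novels c ON c.author_id = p.id

Result:
id | name   | sales
---+--------+------
1  | Atwood | 992  
2  | Austen | 16054
3  | Atwood | 63977
4  | Atwood | 53562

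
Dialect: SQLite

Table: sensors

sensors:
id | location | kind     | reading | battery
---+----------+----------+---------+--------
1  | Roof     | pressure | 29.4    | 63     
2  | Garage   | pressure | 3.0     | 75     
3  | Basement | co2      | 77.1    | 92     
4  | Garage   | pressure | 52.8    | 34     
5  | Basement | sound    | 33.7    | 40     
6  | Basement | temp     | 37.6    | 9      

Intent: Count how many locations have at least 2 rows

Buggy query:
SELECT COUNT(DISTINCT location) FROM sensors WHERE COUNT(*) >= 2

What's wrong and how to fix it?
Bug: WHERE filters individual rows, not groups, so a group-level COUNT is invalid there

Fix: Use a subquery that GROUPs and filters with HAVING, then count its rows

Corrected query:
SELECT COUNT(*) FROM (SELECT location FROM sensors GROUP BY location HAVING COUNT(*) >= 2)

Result:
COUNT(*)
--------
2       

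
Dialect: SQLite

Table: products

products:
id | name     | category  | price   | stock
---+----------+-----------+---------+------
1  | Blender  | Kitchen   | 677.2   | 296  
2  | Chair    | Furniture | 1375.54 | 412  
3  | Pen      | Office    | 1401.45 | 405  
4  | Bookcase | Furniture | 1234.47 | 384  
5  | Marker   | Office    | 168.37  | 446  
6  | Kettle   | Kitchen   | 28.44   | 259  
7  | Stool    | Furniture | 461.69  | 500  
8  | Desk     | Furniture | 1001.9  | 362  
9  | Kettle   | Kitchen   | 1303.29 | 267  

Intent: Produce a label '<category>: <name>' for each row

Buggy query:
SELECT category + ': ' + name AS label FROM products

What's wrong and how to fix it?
Bug: '+' is numeric addition; on text columns SQLite converts them to 0 instead of concatenating

Fix: Replace + with || to concatenate text

Corrected query:
SELECT category || ': ' || name AS label FROM products

Result:
label              
-------------------
Kitchen: Blender   
Furniture: Chair   
Office: Pen        
Furniture: Bookcase
Office: Marker     
Kitchen: Kettle    
Furniture: Stool   
Furniture: Desk    
Kitchen: Kettle    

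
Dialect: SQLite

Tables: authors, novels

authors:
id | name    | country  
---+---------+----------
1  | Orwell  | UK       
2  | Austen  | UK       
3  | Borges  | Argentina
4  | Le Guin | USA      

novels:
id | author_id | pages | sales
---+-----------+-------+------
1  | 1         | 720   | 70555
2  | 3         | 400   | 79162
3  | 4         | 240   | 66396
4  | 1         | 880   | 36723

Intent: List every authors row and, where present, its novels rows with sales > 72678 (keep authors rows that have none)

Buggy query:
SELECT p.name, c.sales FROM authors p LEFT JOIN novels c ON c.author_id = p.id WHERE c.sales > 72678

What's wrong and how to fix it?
Bug: A WHERE condition on the right-hand table after LEFT JOIN drops unmatched parents

Fix: Put 'c.sales > 72678' in the JOIN's ON clause instead of WHERE

Corrected query:
SELECT p.name, c.sales FROM authors p LEFT JOIN novels c ON c.author_id = p.id AND c.sales > 72678

Result:
name    | sales
--------+------
Orwell  | NULL 
Austen  | NULL 
Borges  | 79162
Le Guin | NULL 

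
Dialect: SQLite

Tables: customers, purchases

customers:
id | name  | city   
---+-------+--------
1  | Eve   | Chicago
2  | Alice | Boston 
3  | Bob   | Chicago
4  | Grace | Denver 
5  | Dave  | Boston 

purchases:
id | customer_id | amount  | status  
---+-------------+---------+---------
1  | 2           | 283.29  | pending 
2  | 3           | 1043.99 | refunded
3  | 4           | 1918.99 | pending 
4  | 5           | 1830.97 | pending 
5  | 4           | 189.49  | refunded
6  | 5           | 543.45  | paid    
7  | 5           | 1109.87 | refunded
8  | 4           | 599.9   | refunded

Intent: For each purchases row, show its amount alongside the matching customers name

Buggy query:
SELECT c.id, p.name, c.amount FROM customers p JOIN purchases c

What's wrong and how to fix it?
Bug: JOIN with no ON clause produces a cartesian product; every purchases row pairs with every customers row

Fix: Specify the join condition linking the foreign key to the parent id

Corrected query:
SELECT c.id, p.name, c.amount FROM customers p JOIN purchases c ON c.customer_id = p.id

Result:
id | name  | amount 
---+-------+--------
1  | Alice | 283.29 
2  | Bob   | 1043.99
3  | Grace | 1918.99
4  | Dave  | 1830.97
5  | Grace | 189.49 
6  | Dave  | 543.45 
7  | Dave  | 1109.87
8  | Grace | 599.9  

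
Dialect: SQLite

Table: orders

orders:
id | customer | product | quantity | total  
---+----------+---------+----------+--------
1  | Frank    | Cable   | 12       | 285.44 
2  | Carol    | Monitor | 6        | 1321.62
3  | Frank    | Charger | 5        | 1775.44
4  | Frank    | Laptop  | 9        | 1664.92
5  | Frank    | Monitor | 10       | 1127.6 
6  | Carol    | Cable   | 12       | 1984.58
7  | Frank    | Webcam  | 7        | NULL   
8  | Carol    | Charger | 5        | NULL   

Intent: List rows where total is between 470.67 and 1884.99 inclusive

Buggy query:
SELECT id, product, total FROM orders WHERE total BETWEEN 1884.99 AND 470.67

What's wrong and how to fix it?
Bug: The bounds are reversed; BETWEEN a AND b requires a <= b to match anything

Fix: Swap the bounds so the smaller value comes first

Corrected query:
SELECT id, product, total FROM orders WHERE total BETWEEN 470.67 AND 1884.99

Result:
id | product | total  
---+---------+--------
2  | Monitor | 1321.62
3  | Charger | 1775.44
4  | Laptop  | 1664.92
5  | Monitor | 1127.6 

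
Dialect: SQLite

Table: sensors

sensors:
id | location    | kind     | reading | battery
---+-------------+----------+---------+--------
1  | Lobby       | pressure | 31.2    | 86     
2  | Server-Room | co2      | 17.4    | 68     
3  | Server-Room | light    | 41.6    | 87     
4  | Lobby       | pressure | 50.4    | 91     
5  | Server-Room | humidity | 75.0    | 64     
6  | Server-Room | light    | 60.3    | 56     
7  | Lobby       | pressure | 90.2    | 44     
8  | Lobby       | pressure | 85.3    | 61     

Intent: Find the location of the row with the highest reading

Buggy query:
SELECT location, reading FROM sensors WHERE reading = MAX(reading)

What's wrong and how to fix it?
Bug: WHERE is evaluated per row; an aggregate over the whole table isn't defined there

Fix: Use a subquery: WHERE reading = (SELECT MAX(reading) FROM sensors)

Corrected query:
SELECT location, reading FROM sensors WHERE reading = (SELECT MAX(reading) FROM sensors)

Result:
location | reading
---------+--------
Lobby    | 90.2   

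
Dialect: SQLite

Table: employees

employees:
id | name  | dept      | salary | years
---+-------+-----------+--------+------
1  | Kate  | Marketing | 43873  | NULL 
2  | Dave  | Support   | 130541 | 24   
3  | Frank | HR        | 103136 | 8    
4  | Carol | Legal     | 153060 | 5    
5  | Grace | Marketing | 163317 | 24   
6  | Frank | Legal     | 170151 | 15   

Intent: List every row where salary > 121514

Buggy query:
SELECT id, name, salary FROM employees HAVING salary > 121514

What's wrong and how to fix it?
Bug: This is a non-aggregate query (no GROUP BY, no aggregates), so in SQLite the HAVING clause is invalid here; a row-level condition belongs in WHERE

Fix: Replace HAVING with WHERE since the condition applies to individual rows

Corrected query:
SELECT id, name, salary FROM employees WHERE salary > 121514

Result:
id | name  | salary
---+-------+-------
2  | Dave  | 130541
4  | Carol | 153060
5  | Grace | 163317
6  | Frank | 170151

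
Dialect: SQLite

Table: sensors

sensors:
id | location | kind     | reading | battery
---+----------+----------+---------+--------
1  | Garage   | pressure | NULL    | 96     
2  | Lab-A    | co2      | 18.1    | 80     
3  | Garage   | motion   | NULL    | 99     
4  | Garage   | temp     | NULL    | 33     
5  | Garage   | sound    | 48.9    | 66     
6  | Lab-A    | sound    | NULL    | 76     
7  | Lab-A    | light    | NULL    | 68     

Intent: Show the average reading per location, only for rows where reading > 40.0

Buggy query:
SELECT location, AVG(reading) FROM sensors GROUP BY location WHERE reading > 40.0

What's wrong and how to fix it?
Bug: Row-level WHERE must come before GROUP BY in the clause order

Fix: Place WHERE between FROM and GROUP BY

Corrected query:
SELECT location, AVG(reading) FROM sensors WHERE reading > 40.0 GROUP BY location

Result:
location | AVG(reading)
---------+-------------
Garage   | 48.9        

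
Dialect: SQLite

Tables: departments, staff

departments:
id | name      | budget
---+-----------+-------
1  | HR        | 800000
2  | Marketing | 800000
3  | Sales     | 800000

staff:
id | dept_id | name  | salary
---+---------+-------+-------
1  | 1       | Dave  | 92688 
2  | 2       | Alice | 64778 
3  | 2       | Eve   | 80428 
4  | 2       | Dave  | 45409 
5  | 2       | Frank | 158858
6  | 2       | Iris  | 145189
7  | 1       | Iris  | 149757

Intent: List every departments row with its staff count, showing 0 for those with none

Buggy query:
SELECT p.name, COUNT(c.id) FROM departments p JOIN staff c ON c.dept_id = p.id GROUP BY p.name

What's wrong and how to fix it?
Bug: An inner join excludes parents with zero children

Fix: Switch to LEFT JOIN to retain unmatched parent rows

Corrected query:
SELECT p.name, COUNT(c.id) FROM departments p LEFT JOIN staff c ON c.dept_id = p.id GROUP BY p.name

Result:
name      | COUNT(c.id)
----------+------------
HR        | 2          
Marketing | 5          
Sales     | 0          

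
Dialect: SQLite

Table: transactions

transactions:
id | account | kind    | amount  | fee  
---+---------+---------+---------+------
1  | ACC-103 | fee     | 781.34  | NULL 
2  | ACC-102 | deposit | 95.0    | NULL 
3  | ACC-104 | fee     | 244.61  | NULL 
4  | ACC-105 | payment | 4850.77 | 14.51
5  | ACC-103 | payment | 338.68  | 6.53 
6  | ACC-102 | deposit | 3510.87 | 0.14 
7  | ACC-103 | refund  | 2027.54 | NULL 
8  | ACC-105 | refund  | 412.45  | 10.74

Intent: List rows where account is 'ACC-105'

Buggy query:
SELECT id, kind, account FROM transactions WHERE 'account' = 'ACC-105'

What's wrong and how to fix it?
Bug: 'account' in single quotes is a string literal, not the column; the comparison is literal-vs-literal and never true

Fix: Reference the column as account without single quotes

Corrected query:
SELECT id, kind, account FROM transactions WHERE account = 'ACC-105'

Result:
id | kind    | account
---+---------+--------
4  | payment | ACC-105
8  | refund  | ACC-105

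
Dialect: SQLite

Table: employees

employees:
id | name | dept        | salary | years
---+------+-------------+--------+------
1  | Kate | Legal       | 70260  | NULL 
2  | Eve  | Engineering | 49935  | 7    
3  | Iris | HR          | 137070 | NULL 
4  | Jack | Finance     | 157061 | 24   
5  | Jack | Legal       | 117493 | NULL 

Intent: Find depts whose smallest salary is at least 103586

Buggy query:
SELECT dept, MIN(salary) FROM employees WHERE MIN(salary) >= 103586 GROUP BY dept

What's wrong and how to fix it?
Bug: Aggregates like MIN are computed per group after WHERE runs

Fix: Replace WHERE with HAVING after the GROUP BY

Corrected query:
SELECT dept, MIN(salary) FROM employees GROUP BY dept HAVING MIN(salary) >= 103586

Result:
dept    | MIN(salary)
--------+------------
Finance | 157061     
HR      | 137070     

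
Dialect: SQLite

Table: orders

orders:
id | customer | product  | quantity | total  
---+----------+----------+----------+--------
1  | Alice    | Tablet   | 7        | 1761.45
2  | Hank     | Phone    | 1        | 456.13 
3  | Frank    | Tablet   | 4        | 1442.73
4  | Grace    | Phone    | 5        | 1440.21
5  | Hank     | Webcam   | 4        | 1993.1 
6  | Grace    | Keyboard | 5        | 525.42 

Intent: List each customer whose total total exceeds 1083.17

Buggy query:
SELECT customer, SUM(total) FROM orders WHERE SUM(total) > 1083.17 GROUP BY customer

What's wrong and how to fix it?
Bug: WHERE runs before GROUP BY, so aggregates aren't available there

Fix: Move the aggregate condition to a HAVING clause

Corrected query:
SELECT customer, SUM(total) FROM orders GROUP BY customer HAVING SUM(total) > 1083.17

Result:
customer | SUM(total)
---------+-----------
Alice    | 1761.45   
Frank    | 1442.73   
Grace    | 1965.63   
Hank     | 2449.23   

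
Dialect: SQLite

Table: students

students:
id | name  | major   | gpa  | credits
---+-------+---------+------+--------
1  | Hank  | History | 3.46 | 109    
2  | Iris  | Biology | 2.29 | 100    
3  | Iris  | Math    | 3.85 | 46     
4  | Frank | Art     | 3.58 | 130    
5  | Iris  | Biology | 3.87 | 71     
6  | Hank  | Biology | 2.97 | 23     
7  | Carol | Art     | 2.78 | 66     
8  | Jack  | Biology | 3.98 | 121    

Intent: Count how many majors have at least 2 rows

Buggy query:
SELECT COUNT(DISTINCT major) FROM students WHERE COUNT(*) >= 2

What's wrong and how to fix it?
Bug: WHERE filters individual rows, not groups, so a group-level COUNT is invalid there

Fix: Group first with HAVING COUNT(*) >= 2, then COUNT the resulting groups

Corrected query:
SELECT COUNT(*) FROM (SELECT major FROM students GROUP BY major HAVING COUNT(*) >= 2)

Result:
COUNT(*)
--------
2       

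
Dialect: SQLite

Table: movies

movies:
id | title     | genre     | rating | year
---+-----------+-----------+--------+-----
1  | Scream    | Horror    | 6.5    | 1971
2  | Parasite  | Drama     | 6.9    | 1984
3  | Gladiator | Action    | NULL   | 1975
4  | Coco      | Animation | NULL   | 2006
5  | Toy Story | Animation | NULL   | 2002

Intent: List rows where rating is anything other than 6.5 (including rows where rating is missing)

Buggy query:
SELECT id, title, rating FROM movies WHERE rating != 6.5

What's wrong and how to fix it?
Bug: Inequality against NULL is unknown, not true; rows with NULL are dropped

Fix: Handle NULL separately with IS NULL alongside the inequality

Corrected query:
SELECT id, title, rating FROM movies WHERE rating != 6.5 OR rating IS NULL

Result:
id | title     | rating
---+-----------+-------
2  | Parasite  | 6.9   
3  | Gladiator | NULL  
4  | Coco      | NULL  
5  | Toy Story | NULL  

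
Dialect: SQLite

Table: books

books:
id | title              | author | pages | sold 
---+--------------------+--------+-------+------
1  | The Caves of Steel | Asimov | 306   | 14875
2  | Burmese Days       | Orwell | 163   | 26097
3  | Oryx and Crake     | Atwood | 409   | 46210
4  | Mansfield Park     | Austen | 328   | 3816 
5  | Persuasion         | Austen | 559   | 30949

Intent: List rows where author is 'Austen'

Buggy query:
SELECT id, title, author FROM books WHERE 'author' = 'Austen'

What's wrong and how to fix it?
Bug: 'author' in single quotes is a string literal, not the column; the comparison is literal-vs-literal and never true

Fix: Remove the quotes around the column name (or use double quotes for an identifier)

Corrected query:
SELECT id, title, author FROM books WHERE author = 'Austen'

Result:
id | title          | author
---+----------------+-------
4  | Mansfield Park | Austen
5  | Persuasion     | Austen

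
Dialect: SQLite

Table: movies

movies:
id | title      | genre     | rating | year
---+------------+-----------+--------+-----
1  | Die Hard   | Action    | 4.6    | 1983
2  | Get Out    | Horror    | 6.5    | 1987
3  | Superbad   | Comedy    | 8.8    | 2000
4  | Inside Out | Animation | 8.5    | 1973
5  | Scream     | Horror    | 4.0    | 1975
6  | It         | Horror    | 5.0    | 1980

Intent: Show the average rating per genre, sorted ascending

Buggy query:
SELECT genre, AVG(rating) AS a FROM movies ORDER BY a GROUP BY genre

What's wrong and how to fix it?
Bug: GROUP BY must precede ORDER BY

Fix: Reorder: SELECT … FROM … GROUP BY … ORDER BY …

Corrected query:
SELECT genre, AVG(rating) AS a FROM movies GROUP BY genre ORDER BY a

Result:
genre     | a       
----------+---------
Action    | 4.6     
Horror    | 5.166667
Animation | 8.5     
Comedy    | 8.8     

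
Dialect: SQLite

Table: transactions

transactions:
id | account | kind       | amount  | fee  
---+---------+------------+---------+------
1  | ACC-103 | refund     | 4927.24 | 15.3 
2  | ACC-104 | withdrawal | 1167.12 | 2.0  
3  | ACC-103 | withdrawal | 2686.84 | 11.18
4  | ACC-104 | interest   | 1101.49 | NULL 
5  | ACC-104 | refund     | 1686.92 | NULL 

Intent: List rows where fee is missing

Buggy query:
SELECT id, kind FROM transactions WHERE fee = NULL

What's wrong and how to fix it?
Bug: '= NULL' is always unknown in SQL three-valued logic, so no rows match

Fix: Replace '= NULL' with 'IS NULL'

Corrected query:
SELECT id, kind FROM transactions WHERE fee IS NULL

Result:
id | kind    
---+---------
4  | interest
5  | refund  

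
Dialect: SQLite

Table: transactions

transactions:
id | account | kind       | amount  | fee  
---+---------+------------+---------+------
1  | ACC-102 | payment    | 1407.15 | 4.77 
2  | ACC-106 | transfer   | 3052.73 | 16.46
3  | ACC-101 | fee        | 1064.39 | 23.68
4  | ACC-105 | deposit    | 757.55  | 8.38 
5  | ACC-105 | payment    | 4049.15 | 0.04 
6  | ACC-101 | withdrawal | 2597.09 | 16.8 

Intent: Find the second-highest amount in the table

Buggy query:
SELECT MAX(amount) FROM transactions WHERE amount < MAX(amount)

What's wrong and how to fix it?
Bug: The inner MAX is an aggregate inside WHERE, which is not allowed

Fix: Put the inner MAX in a scalar subquery

Corrected query:
SELECT MAX(amount) FROM transactions WHERE amount < (SELECT MAX(amount) FROM transactions)

Result:
MAX(amount)
-----------
3052.73    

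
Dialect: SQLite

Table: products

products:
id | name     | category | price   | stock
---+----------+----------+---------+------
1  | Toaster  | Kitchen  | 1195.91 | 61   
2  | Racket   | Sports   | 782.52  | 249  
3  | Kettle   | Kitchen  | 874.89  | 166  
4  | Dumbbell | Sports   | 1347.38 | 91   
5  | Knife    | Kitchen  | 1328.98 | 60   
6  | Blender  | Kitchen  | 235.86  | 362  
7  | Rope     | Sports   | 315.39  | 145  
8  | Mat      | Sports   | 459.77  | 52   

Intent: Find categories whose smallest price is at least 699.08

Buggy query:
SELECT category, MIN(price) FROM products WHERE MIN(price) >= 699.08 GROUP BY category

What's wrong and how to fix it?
Bug: MIN() in WHERE is a misuse of aggregate

Fix: Replace WHERE with HAVING after the GROUP BY

Corrected query:
SELECT category, MIN(price) FROM products GROUP BY category HAVING MIN(price) >= 699.08

Result:
(no rows)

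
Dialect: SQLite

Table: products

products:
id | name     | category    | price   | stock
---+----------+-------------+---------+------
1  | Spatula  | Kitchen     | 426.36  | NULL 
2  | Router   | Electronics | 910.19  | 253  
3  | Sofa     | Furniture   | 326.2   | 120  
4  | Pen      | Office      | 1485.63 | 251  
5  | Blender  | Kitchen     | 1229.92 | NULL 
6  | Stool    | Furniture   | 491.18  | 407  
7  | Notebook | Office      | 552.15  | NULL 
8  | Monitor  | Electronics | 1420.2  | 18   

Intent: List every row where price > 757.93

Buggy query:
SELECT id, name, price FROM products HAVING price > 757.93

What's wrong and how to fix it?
Bug: HAVING filters the output of aggregation, but this query has no GROUP BY and no aggregate functions, so SQLite rejects it (HAVING clause on a non-aggregate query); the condition here is per row

Fix: Replace HAVING with WHERE since the condition applies to individual rows

Corrected query:
SELECT id, name, price FROM products WHERE price > 757.93

Result:
id | name    | price  
---+---------+--------
2  | Router  | 910.19 
4  | Pen     | 1485.63
5  | Blender | 1229.92
8  | Monitor | 1420.2 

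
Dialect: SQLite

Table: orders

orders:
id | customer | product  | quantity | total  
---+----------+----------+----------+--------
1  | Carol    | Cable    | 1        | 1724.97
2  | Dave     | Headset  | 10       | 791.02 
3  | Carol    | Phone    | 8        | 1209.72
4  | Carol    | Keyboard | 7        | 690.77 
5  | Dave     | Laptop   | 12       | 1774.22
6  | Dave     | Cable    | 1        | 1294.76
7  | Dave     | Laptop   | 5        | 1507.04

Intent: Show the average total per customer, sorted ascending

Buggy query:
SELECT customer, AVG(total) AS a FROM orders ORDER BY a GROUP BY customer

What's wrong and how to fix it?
Bug: ORDER BY appears before GROUP BY; SQL clause order requires GROUP BY first

Fix: Reorder: SELECT … FROM … GROUP BY … ORDER BY …

Corrected query:
SELECT customer, AVG(total) AS a FROM orders GROUP BY customer ORDER BY a

Result:
customer | a          
---------+------------
Carol    | 1208.486667
Dave     | 1341.76    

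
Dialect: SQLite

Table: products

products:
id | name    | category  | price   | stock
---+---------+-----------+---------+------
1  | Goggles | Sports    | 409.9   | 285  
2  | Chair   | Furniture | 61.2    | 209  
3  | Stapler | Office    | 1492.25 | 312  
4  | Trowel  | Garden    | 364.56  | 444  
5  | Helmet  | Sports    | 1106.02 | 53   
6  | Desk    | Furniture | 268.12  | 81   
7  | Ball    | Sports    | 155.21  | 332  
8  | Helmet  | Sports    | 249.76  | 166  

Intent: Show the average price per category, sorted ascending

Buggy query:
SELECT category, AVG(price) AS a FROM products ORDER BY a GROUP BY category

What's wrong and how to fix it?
Bug: ORDER BY appears before GROUP BY; SQL clause order requires GROUP BY first

Fix: Reorder: SELECT … FROM … GROUP BY … ORDER BY …

Corrected query:
SELECT category, AVG(price) AS a FROM products GROUP BY category ORDER BY a

Result:
category  | a       
----------+---------
Furniture | 164.66  
Garden    | 364.56  
Sports    | 480.2225
Office    | 1492.25 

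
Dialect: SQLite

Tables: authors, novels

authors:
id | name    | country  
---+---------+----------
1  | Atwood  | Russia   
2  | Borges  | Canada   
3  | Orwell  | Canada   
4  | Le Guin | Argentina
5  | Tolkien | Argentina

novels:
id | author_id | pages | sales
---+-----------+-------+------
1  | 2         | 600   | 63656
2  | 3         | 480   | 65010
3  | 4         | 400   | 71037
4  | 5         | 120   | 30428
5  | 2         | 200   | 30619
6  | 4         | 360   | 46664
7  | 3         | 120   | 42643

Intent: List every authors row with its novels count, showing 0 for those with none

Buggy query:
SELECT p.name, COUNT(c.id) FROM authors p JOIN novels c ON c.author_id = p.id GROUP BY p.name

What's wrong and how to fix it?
Bug: An inner join excludes parents with zero children

Fix: Use LEFT JOIN so parents without children still appear (COUNT(c.id) gives 0)

Corrected query:
SELECT p.name, COUNT(c.id) FROM authors p LEFT JOIN novels c ON c.author_id = p.id GROUP BY p.name

Result:
name    | COUNT(c.id)
--------+------------
Atwood  | 0          
Borges  | 2          
Le Guin | 2          
Orwell  | 2          
Tolkien | 1          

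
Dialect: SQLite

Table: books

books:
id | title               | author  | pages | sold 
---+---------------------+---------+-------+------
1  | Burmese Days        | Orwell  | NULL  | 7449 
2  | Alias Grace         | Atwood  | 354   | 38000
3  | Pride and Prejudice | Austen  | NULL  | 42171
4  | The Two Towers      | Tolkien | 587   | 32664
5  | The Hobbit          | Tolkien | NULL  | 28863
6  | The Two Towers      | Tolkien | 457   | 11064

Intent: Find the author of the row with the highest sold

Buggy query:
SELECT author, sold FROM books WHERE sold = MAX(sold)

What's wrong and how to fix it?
Bug: WHERE is evaluated per row; an aggregate over the whole table isn't defined there

Fix: Use a subquery: WHERE sold = (SELECT MAX(sold) FROM books)

Corrected query:
SELECT author, sold FROM books WHERE sold = (SELECT MAX(sold) FROM books)

Result:
author | sold 
-------+------
Austen | 42171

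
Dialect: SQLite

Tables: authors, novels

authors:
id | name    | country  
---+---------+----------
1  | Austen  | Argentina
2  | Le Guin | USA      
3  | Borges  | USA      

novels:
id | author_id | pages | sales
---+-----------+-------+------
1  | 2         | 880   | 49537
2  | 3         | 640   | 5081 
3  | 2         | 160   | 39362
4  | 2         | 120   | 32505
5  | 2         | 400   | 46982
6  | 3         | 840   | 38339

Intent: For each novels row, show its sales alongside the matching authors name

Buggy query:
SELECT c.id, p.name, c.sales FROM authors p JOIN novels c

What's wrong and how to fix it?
Bug: Missing join condition: each novels row is matched to all authors rows instead of just its own

Fix: Add ON c.author_id = p.id to the JOIN

Corrected query:
SELECT c.id, p.name, c.sales FROM authors p JOIN novels c ON c.author_id = p.id

Result:
id | name    | sales
---+---------+------
1  | Le Guin | 49537
2  | Borges  | 5081 
3  | Le Guin | 39362
4  | Le Guin | 32505
5  | Le Guin | 46982
6  | Borges  | 38339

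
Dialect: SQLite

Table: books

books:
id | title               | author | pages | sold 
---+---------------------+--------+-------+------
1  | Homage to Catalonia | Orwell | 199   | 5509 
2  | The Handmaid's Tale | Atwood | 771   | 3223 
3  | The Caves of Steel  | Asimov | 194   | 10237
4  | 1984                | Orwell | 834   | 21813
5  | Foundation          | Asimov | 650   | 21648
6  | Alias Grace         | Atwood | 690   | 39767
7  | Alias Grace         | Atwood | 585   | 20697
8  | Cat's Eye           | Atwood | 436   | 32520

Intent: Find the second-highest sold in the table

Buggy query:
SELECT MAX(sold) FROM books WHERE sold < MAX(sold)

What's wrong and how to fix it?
Bug: The inner MAX is an aggregate inside WHERE, which is not allowed

Fix: Compute the overall MAX in a subquery, then take MAX of rows below it

Corrected query:
SELECT MAX(sold) FROM books WHERE sold < (SELECT MAX(sold) FROM books)

Result:
MAX(sold)
---------
32520    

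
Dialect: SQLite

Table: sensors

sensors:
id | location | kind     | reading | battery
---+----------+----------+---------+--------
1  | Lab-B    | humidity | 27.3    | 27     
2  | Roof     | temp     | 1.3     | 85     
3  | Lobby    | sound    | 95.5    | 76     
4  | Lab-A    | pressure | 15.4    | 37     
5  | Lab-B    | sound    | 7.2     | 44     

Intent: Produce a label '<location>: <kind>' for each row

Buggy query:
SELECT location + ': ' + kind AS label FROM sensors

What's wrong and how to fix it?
Bug: '+' is numeric addition; on text columns SQLite converts them to 0 instead of concatenating

Fix: Replace + with || to concatenate text

Corrected query:
SELECT location || ': ' || kind AS label FROM sensors

Result:
label          
---------------
Lab-B: humidity
Roof: temp     
Lobby: sound   
Lab-A: pressure
Lab-B: sound   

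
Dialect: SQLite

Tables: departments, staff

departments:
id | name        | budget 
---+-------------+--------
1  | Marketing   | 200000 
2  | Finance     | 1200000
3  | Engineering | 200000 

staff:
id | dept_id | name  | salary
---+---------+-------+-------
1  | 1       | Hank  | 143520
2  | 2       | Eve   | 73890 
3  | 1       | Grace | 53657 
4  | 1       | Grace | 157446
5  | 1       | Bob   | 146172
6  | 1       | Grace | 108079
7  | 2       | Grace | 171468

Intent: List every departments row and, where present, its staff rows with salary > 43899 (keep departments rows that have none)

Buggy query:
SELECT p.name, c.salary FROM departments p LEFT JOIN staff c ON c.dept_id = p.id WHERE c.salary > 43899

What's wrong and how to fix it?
Bug: A WHERE condition on the right-hand table after LEFT JOIN drops unmatched parents

Fix: Move the right-table condition into the ON clause so unmatched parents are kept

Corrected query:
SELECT p.name, c.salary FROM departments p LEFT JOIN staff c ON c.dept_id = p.id AND c.salary > 43899

Result:
name        | salary
------------+-------
Marketing   | 53657 
Marketing   | 108079
Marketing   | 143520
Marketing   | 146172
Marketing   | 157446
Finance     | 73890 
Finance     | 171468
Engineering | NULL  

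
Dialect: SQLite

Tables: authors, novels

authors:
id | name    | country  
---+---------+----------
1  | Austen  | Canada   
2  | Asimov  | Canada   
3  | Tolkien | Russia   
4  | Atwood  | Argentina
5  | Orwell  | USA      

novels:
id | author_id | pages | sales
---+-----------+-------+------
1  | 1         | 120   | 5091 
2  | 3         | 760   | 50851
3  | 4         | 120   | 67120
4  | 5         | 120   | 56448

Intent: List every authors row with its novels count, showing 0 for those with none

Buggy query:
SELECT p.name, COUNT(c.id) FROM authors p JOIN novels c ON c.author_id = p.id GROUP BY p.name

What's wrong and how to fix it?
Bug: An inner join excludes parents with zero children

Fix: Use LEFT JOIN so parents without children still appear (COUNT(c.id) gives 0)

Corrected query:
SELECT p.name, COUNT(c.id) FROM authors p LEFT JOIN novels c ON c.author_id = p.id GROUP BY p.name

Result:
name    | COUNT(c.id)
--------+------------
Asimov  | 0          
Atwood  | 1          
Austen  | 1          
Orwell  | 1          
Tolkien | 1          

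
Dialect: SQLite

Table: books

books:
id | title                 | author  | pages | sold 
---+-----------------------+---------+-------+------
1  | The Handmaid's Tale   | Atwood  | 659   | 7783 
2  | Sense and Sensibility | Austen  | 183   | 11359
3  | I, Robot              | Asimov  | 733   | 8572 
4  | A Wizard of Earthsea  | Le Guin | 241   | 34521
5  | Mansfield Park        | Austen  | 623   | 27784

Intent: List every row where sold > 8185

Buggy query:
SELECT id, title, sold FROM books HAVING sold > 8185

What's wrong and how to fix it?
Bug: HAVING filters the output of aggregation, but this query has no GROUP BY and no aggregate functions, so SQLite rejects it (HAVING clause on a non-aggregate query); the condition here is per row

Fix: Use WHERE for row-level filtering

Corrected query:
SELECT id, title, sold FROM books WHERE sold > 8185

Result:
id | title                 | sold 
---+-----------------------+------
2  | Sense and Sensibility | 11359
3  | I, Robot              | 8572 
4  | A Wizard of Earthsea  | 34521
5  | Mansfield Park        | 27784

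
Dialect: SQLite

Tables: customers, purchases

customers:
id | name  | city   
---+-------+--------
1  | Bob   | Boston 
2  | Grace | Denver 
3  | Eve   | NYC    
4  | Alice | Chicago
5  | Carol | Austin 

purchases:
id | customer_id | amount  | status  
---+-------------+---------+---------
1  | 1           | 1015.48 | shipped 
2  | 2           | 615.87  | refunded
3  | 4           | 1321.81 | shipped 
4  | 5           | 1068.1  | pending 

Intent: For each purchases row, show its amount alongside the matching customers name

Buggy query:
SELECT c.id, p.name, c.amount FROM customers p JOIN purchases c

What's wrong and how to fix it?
Bug: JOIN with no ON clause produces a cartesian product; every purchases row pairs with every customers row

Fix: Specify the join condition linking the foreign key to the parent id

Corrected query:
SELECT c.id, p.name, c.amount FROM customers p JOIN purchases c ON c.customer_id = p.id

Result:
id | name  | amount 
---+-------+--------
1  | Bob   | 1015.48
2  | Grace | 615.87 
3  | Alice | 1321.81
4  | Carol | 1068.1 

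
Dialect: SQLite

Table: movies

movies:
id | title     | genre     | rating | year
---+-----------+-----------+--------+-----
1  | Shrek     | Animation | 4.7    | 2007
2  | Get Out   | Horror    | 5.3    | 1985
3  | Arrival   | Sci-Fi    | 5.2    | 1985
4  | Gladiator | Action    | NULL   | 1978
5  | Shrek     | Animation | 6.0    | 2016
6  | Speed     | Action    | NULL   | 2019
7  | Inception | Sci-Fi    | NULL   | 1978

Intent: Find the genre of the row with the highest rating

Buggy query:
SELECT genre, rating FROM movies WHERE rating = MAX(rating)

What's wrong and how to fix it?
Bug: MAX(rating) is an aggregate and cannot be used directly in WHERE

Fix: Wrap MAX in a scalar subquery so WHERE compares against a single value

Corrected query:
SELECT genre, rating FROM movies WHERE rating = (SELECT MAX(rating) FROM movies)

Result:
genre     | rating
----------+-------
Animation | 6     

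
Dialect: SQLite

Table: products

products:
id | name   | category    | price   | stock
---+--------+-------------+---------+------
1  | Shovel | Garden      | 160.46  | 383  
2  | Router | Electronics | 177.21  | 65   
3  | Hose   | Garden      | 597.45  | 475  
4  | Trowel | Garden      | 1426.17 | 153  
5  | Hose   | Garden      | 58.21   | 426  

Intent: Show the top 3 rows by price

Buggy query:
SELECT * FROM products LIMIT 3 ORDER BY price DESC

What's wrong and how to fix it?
Bug: ORDER BY cannot follow LIMIT; LIMIT is the final clause

Fix: Swap the clauses: ORDER BY first, then LIMIT

Corrected query:
SELECT * FROM products ORDER BY price DESC LIMIT 3

Result:
id | name   | category    | price   | stock
---+--------+-------------+---------+------
4  | Trowel | Garden      | 1426.17 | 153  
3  | Hose   | Garden      | 597.45  | 475  
2  | Router | Electronics | 177.21  | 65   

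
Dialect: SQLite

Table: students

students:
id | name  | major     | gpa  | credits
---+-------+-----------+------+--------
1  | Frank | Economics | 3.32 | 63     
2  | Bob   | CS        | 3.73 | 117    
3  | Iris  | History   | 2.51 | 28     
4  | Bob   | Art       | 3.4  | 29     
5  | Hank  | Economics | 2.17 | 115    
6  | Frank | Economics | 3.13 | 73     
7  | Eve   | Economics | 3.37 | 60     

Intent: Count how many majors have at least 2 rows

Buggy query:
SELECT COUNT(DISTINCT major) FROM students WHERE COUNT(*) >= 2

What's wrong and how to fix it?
Bug: COUNT(*) cannot appear in WHERE; the per-group count doesn't exist yet

Fix: Use a subquery that GROUPs and filters with HAVING, then count its rows

Corrected query:
SELECT COUNT(*) FROM (SELECT major FROM students GROUP BY major HAVING COUNT(*) >= 2)

Result:
COUNT(*)
--------
1       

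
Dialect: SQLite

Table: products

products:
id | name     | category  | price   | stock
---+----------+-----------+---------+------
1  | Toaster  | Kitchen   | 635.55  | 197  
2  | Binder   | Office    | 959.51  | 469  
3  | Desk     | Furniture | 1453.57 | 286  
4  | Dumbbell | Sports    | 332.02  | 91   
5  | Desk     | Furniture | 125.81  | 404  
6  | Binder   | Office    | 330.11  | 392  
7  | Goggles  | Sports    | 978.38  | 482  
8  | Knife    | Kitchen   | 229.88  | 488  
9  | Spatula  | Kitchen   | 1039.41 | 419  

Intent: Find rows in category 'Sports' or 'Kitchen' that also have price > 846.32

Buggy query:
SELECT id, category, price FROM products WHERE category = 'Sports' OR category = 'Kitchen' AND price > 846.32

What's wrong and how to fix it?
Bug: AND binds tighter than OR, so this parses as category = 'Sports' OR (category = 'Kitchen' AND price > 846.32)

Fix: Add parentheses around the OR so the AND applies to both alternatives

Corrected query:
SELECT id, category, price FROM products WHERE (category = 'Sports' OR category = 'Kitchen') AND price > 846.32

Result:
id | category | price  
---+----------+--------
7  | Sports   | 978.38 
9  | Kitchen  | 1039.41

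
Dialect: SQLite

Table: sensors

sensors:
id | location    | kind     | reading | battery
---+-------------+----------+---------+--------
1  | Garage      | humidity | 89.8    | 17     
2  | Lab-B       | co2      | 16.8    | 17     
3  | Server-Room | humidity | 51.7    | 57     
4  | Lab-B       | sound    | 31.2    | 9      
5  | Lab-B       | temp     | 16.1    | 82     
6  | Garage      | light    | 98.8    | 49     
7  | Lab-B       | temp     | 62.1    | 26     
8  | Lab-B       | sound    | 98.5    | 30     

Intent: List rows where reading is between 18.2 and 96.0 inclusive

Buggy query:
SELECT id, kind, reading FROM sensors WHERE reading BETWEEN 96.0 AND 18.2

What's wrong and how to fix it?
Bug: The bounds are reversed; BETWEEN a AND b requires a <= b to match anything

Fix: Write BETWEEN 18.2 AND 96.0

Corrected query:
SELECT id, kind, reading FROM sensors WHERE reading BETWEEN 18.2 AND 96.0

Result:
id | kind     | reading
---+----------+--------
1  | humidity | 89.8   
3  | humidity | 51.7   
4  | sound    | 31.2   
7  | temp     | 62.1   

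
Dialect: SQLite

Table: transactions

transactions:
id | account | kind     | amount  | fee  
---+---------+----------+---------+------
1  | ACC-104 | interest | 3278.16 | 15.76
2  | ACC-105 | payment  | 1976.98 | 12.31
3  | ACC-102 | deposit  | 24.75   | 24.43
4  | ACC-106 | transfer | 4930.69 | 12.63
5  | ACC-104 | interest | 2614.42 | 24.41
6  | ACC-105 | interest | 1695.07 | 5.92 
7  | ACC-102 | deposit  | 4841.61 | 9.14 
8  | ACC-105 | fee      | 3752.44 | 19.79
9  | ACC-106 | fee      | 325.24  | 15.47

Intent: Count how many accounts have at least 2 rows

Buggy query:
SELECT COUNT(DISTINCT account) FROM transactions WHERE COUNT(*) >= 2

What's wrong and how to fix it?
Bug: COUNT(*) cannot appear in WHERE; the per-group count doesn't exist yet

Fix: Group first with HAVING COUNT(*) >= 2, then COUNT the resulting groups

Corrected query:
SELECT COUNT(*) FROM (SELECT account FROM transactions GROUP BY account HAVING COUNT(*) >= 2)

Result:
COUNT(*)
--------
4       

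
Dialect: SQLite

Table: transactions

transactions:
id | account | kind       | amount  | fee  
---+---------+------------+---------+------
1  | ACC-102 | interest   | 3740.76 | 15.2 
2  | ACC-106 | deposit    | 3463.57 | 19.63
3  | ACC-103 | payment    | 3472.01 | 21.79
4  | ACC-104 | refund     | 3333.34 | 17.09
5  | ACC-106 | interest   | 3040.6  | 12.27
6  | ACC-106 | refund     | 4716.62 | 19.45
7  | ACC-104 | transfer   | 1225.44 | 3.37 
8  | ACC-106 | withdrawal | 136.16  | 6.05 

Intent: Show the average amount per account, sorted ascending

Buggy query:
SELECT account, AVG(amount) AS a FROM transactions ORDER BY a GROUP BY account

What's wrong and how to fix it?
Bug: ORDER BY appears before GROUP BY; SQL clause order requires GROUP BY first

Fix: Move ORDER BY to the end, after GROUP BY

Corrected query:
SELECT account, AVG(amount) AS a FROM transactions GROUP BY account ORDER BY a

Result:
account | a        
--------+----------
ACC-104 | 2279.39  
ACC-106 | 2839.2375
ACC-103 | 3472.01  
ACC-102 | 3740.76  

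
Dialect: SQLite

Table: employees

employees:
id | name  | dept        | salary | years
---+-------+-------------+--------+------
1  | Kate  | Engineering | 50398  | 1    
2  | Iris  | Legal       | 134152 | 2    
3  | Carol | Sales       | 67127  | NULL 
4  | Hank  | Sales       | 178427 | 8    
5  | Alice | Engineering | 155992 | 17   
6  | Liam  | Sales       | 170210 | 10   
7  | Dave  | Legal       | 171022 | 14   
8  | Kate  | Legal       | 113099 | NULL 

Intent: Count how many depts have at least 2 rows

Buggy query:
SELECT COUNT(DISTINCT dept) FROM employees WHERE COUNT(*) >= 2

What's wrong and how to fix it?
Bug: WHERE filters individual rows, not groups, so a group-level COUNT is invalid there

Fix: Group first with HAVING COUNT(*) >= 2, then COUNT the resulting groups

Corrected query:
SELECT COUNT(*) FROM (SELECT dept FROM employees GROUP BY dept HAVING COUNT(*) >= 2)

Result:
COUNT(*)
--------
3       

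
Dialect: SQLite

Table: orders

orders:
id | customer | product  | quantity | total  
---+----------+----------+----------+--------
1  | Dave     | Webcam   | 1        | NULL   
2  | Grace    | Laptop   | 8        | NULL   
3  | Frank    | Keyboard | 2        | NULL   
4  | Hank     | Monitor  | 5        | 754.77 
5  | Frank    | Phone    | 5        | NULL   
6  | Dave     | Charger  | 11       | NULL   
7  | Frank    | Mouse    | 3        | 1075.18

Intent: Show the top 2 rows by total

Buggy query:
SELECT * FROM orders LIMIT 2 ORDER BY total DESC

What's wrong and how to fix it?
Bug: ORDER BY cannot follow LIMIT; LIMIT is the final clause

Fix: Sort with ORDER BY, then apply LIMIT

Corrected query:
SELECT * FROM orders ORDER BY total DESC LIMIT 2

Result:
id | customer | product | quantity | total  
---+----------+---------+----------+--------
7  | Frank    | Mouse   | 3        | 1075.18
4  | Hank     | Monitor | 5        | 754.77 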